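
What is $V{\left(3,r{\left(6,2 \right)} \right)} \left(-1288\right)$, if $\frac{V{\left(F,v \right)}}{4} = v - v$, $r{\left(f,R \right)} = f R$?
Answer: $0$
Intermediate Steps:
$r{\left(f,R \right)} = R f$
$V{\left(F,v \right)} = 0$ ($V{\left(F,v \right)} = 4 \left(v - v\right) = 4 \cdot 0 = 0$)
$V{\left(3,r{\left(6,2 \right)} \right)} \left(-1288\right) = 0 \left(-1288\right) = 0$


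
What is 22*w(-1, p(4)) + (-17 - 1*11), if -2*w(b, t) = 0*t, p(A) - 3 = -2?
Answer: -28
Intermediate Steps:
p(A) = 1 (p(A) = 3 - 2 = 1)
w(b, t) = 0 (w(b, t) = -0*t = -1/2*0 = 0)
22*w(-1, p(4)) + (-17 - 1*11) = 22*0 + (-17 - 1*11) = 0 + (-17 - 11) = 0 - 28 = -28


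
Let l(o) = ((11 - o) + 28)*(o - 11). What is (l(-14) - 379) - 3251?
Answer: -4955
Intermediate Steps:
l(o) = (-11 + o)*(39 - o) (l(o) = (39 - o)*(-11 + o) = (-11 + o)*(39 - o))
(l(-14) - 379) - 3251 = ((-429 - 1*(-14)² + 50*(-14)) - 379) - 3251 = ((-429 - 1*196 - 700) - 379) - 3251 = ((-429 - 196 - 700) - 379) - 3251 = (-1325 - 379) - 3251 = -1704 - 3251 = -4955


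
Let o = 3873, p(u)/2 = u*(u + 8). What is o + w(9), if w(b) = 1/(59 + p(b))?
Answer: 1413646/365 ≈ 3873.0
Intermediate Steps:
p(u) = 2*u*(8 + u) (p(u) = 2*(u*(u + 8)) = 2*(u*(8 + u)) = 2*u*(8 + u))
w(b) = 1/(59 + 2*b*(8 + b))
o + w(9) = 3873 + 1/(59 + 2*9*(8 + 9)) = 3873 + 1/(59 + 2*9*17) = 3873 + 1/(59 + 306) = 3873 + 1/365 = 1413646/365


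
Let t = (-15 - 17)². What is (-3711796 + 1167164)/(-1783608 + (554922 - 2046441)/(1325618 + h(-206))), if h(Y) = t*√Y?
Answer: 2658848434494117673269808/1863666860192996607802251 + 1295485261144064*I*√206/1863666860192996607802251 ≈ 1.4267 + 9.9769e-9*I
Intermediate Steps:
t = 1024 (t = (-32)² = 1024)
h(Y) = 1024*√Y
(-3711796 + 1167164)/(-1783608 + (554922 - 2046441)/(1325618 + h(-206))) = (-3711796 + 1167164)/(-1783608 + (554922 - 2046441)/(1325618 + 1024*√(-206))) = -2544632/(-1783608 - 1491519/(1325618 + 1024*(I*√206))) = -2544632/(-1783608 - 1491519/(1325618 + 1024*I*√206))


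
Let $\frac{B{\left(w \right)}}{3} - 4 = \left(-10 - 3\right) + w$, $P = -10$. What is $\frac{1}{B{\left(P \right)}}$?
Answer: $- \frac{1}{57} \approx -0.017544$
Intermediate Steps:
$B{\left(w \right)} = -27 + 3 w$ ($B{\left(w \right)} = 12 + 3 \left(\left(-10 - 3\right) + w\right) = 12 + 3 \left(-13 + w\right) = 12 + \left(-39 + 3 w\right) = -27 + 3 w$)
$\frac{1}{B{\left(P \right)}} = \frac{1}{-27 + 3 \left(-10\right)} = \frac{1}{-27 - 30} = \frac{1}{-57} = - \frac{1}{57}$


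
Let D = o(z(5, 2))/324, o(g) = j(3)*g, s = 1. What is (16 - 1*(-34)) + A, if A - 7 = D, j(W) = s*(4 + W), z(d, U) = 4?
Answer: 4624/81 ≈ 57.086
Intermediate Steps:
j(W) = 4 + W (j(W) = 1*(4 + W) = 4 + W)
o(g) = 7*g (o(g) = (4 + 3)*g = 7*g)
D = 7/81 (D = (7*4)/324 = 28*(1/324) = 7/81 ≈ 0.086420)
A = 574/81 (A = 7 + 7/81 = 574/81 ≈ 7.0864)
(16 - 1*(-34)) + A = (16 - 1*(-34)) + 574/81 = (16 + 34) + 574/81 = 50 + 574/81 = 4624/81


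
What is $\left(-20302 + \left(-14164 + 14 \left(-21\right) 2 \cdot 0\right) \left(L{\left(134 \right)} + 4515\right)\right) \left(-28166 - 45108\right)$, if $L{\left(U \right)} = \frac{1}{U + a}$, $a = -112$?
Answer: $\frac{51561848689136}{11} \approx 4.6874 \cdot 10^{12}$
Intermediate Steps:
$L{\left(U \right)} = \frac{1}{-112 + U}$ ($L{\left(U \right)} = \frac{1}{U - 112} = \frac{1}{-112 + U}$)
$\left(-20302 + \left(-14164 + 14 \left(-21\right) 2 \cdot 0\right) \left(L{\left(134 \right)} + 4515\right)\right) \left(-28166 - 45108\right) = \left(-20302 + \left(-14164 + 14 \left(-21\right) 2 \cdot 0\right) \left(\frac{1}{-112 + 134} + 4515\right)\right) \left(-28166 - 45108\right) = \left(-20302 + \left(-14164 - 0\right) \left(\frac{1}{22} + 4515\right)\right) \left(-73274\right) = \left(-20302 + \left(-14164 + 0\right) \left(\frac{1}{22} + 4515\right)\right) \left(-73274\right) = \left(-20302 - \frac{703462142}{11}\right) \left(-73274\right) = \left(- \frac{703685464}{11}\right) \left(-73274\right) = \frac{51561848689136}{11}$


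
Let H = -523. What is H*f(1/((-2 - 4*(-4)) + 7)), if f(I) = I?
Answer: -523/21 ≈ -24.905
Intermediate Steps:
H*f(1/((-2 - 4*(-4)) + 7)) = -523/((-2 - 4*(-4)) + 7) = -523/((-2 + 16) + 7) = -523/(14 + 7) = -523/21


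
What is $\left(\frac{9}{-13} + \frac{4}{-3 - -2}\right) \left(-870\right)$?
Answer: $\frac{53070}{13} \approx 4082.3$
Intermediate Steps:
$\left(\frac{9}{-13} + \frac{4}{-3 - -2}\right) \left(-870\right) = \left(9 \left(- \frac{1}{13}\right) + \frac{4}{-3 + 2}\right) \left(-870\right) = \left(- \frac{9}{13} + \frac{4}{-1}\right) \left(-870\right) = \left(- \frac{9}{13} + 4 \left(-1\right)\right) \left(-870\right) = \left(- \frac{9}{13} - 4\right) \left(-870\right) = \left(- \frac{61}{13}\right) \left(-870\right) = \frac{53070}{13}$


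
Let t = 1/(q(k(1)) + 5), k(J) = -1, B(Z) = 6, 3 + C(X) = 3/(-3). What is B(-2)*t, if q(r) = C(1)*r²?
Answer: 6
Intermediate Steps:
C(X) = -4 (C(X) = -3 + 3/(-3) = -3 + 3*(-⅓) = -3 - 1 = -4)
q(r) = -4*r²
t = 1 (t = 1/(-4*(-1)² + 5) = 1/(-4*1 + 5) = 1/(-4 + 5) = 1/1 = 1)
B(-2)*t = 6*1 = 6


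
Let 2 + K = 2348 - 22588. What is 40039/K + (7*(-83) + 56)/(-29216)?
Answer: -579576187/295695136 ≈ -1.9600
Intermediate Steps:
K = -20242 (K = -2 + (2348 - 22588) = -2 - 20240 = -20242)
40039/K + (7*(-83) + 56)/(-29216) = 40039/(-20242) + (7*(-83) + 56)/(-29216) = 40039*(-1/20242) + (-581 + 56)*(-1/29216) = -40039/20242 - 525*(-1/29216) = -40039/20242 + 525/29216 = -579576187/295695136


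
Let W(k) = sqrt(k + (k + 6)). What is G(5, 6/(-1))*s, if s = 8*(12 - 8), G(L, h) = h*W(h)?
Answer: -192*I*sqrt(6) ≈ -470.3*I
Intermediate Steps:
W(k) = sqrt(6 + 2*k) (W(k) = sqrt(k + (6 + k)) = sqrt(6 + 2*k))
G(L, h) = h*sqrt(6 + 2*h)
s = 32 (s = 8*4 = 32)
G(5, 6/(-1))*s = ((6/(-1))*sqrt(6 + 2*(6/(-1))))*32 = ((6*(-1))*sqrt(6 + 2*(6*(-1))))*32 = -6*sqrt(6 + 2*(-6))*32 = -6*sqrt(6 - 12)*32 = -6*I*sqrt(6)*32 = -192*I*sqrt(6)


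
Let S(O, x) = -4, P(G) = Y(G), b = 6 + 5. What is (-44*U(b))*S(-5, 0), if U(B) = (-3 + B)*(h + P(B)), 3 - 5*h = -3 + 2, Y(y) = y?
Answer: 83072/5 ≈ 16614.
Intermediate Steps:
b = 11
P(G) = G
h = ⅘ (h = ⅗ - (-3 + 2)/5 = ⅗ - ⅕*(-1) = ⅗ + ⅕ = ⅘ ≈ 0.80000)
U(B) = (-3 + B)*(⅘ + B)
(-44*U(b))*S(-5, 0) = -44*(-12/5 + 11² - 11/5*11)*(-4) = -44*(-12/5 + 121 - 121/5)*(-4) = -44*472/5*(-4) = -20768/5*(-4) = 83072/5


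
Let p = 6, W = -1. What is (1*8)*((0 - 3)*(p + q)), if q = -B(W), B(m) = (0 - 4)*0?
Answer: -144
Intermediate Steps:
B(m) = 0 (B(m) = -4*0 = 0)
q = 0 (q = -1*0 = 0)
(1*8)*((0 - 3)*(p + q)) = (1*8)*((0 - 3)*(6 + 0)) = 8*(-3*6) = 8*(-18) = -144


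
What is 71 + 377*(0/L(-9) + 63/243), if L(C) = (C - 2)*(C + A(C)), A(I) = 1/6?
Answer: 4556/27 ≈ 168.74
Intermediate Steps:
A(I) = 1/6
L(C) = (-2 + C)*(1/6 + C) (L(C) = (C - 2)*(C + 1/6) = (-2 + C)*(1/6 + C))
71 + 377*(0/L(-9) + 63/243) = 71 + 377*(0/(-1/3 + (-9)**2 - 11/6*(-9)) + 63/243) = 71 + 377*(0/(-1/3 + 81 + 33/2) + 63*(1/243)) = 71 + 377*(0/(583/6) + 7/27) = 71 + 377*(0*(6/583) + 7/27) = 71 + 377*(0 + 7/27) = 71 + 377*(7/27) = 71 + 2639/27 = 4556/27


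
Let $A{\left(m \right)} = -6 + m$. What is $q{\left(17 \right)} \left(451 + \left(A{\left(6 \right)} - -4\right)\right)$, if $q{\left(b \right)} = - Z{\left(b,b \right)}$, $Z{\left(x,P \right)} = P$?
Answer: $-7735$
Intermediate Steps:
$q{\left(b \right)} = - b$
$q{\left(17 \right)} \left(451 + \left(A{\left(6 \right)} - -4\right)\right) = \left(-1\right) 17 \left(451 + \left(\left(-6 + 6\right) - -4\right)\right) = - 17 \left(451 + \left(0 + 4\right)\right) = - 17 \left(451 + 4\right) = \left(-17\right) 455 = -7735$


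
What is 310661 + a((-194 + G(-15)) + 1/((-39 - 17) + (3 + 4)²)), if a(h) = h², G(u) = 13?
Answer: 16830213/49 ≈ 3.4347e+5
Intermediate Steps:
310661 + a((-194 + G(-15)) + 1/((-39 - 17) + (3 + 4)²)) = 310661 + ((-194 + 13) + 1/((-39 - 17) + (3 + 4)²))² = 310661 + (-181 + 1/(-56 + 7²))² = 310661 + (-181 + 1/(-56 + 49))² = 310661 + (-181 + 1/(-7))² = 310661 + (-181 - ⅐)² = 310661 + (-1268/7)² = 310661 + 1607824/49 = 16830213/49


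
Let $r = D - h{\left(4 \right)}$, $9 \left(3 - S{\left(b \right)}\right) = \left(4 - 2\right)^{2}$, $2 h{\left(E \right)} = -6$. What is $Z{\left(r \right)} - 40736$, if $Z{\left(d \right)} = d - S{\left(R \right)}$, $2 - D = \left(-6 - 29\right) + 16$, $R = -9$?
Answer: $- \frac{366431}{9} \approx -40715.0$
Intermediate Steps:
$h{\left(E \right)} = -3$ ($h{\left(E \right)} = \frac{1}{2} \left(-6\right) = -3$)
$D = 21$ ($D = 2 - \left(\left(-6 - 29\right) + 16\right) = 2 - \left(-35 + 16\right) = 2 - -19 = 2 + 19 = 21$)
$S{\left(b \right)} = \frac{23}{9}$ ($S{\left(b \right)} = 3 - \frac{\left(4 - 2\right)^{2}}{9} = 3 - \frac{2^{2}}{9} = 3 - \frac{4}{9} = \frac{23}{9}$)
$r = 24$ ($r = 21 - -3 = 21 + 3 = 24$)
$Z{\left(d \right)} = - \frac{23}{9} + d$ ($Z{\left(d \right)} = d - \frac{23}{9} = - \frac{23}{9} + d$)
$Z{\left(r \right)} - 40736 = \left(- \frac{23}{9} + 24\right) - 40736 = \frac{193}{9} - 40736 = - \frac{366431}{9}$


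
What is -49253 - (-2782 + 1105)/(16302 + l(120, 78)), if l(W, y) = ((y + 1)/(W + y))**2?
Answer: -31478011647689/639109849 ≈ -49253.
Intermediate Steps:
l(W, y) = (1 + y)**2/(W + y)**2 (l(W, y) = ((1 + y)/(W + y))**2 = (1 + y)**2/(W + y)**2)
-49253 - (-2782 + 1105)/(16302 + l(120, 78)) = -49253 - (-2782 + 1105)/(16302 + (1 + 78)**2/(120 + 78)**2) = -49253 - (-1677)/(16302 + 79**2/198**2) = -49253 - (-1677)/(16302 + 6241*(1/39204)) = -49253 - (-1677)/(16302 + 6241/39204) = -49253 - (-1677)/639109849/39204 = -49253 - (-1677)*39204/639109849 = -49253 - 1*(-65745108/639109849) = -49253 + 65745108/639109849 = -31478011647689/639109849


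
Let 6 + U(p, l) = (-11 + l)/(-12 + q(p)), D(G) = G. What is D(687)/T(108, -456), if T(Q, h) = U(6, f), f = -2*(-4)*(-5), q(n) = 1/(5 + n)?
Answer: -29999/75 ≈ -399.99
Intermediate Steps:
f = -40 (f = 8*(-5) = -40)
U(p, l) = -6 + (-11 + l)/(-12 + 1/(5 + p))
T(Q, h) = -225/131 (T(Q, h) = (6 - (5 + 6)*(61 - 40))/(59 + 12*6) = (6 - 1*11*21)/(59 + 72) = (6 - 231)/131 = (1/131)*(-225) = -225/131)
D(687)/T(108, -456) = 687/(-225/131) = 687*(-131/225) = -29999/75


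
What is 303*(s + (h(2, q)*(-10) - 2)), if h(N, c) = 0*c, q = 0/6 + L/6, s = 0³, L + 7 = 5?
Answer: -606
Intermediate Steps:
L = -2 (L = -7 + 5 = -2)
s = 0
q = -⅓ (q = 0/6 - 2/6 = 0*(⅙) - 2*⅙ = 0 - ⅓ = -⅓ ≈ -0.33333)
h(N, c) = 0
303*(s + (h(2, q)*(-10) - 2)) = 303*(0 + (0*(-10) - 2)) = 303*(0 + (0 - 2)) = 303*(0 - 2) = 303*(-2) = -606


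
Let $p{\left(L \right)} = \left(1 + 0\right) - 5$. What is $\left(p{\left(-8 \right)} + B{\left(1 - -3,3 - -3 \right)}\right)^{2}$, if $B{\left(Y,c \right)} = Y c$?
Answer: $400$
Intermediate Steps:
$p{\left(L \right)} = -4$ ($p{\left(L \right)} = 1 - 5 = -4$)
$\left(p{\left(-8 \right)} + B{\left(1 - -3,3 - -3 \right)}\right)^{2} = \left(-4 + \left(1 - -3\right) \left(3 - -3\right)\right)^{2} = \left(-4 + \left(1 + 3\right) \left(3 + 3\right)\right)^{2} = \left(-4 + 4 \cdot 6\right)^{2} = \left(-4 + 24\right)^{2} = 20^{2} = 400$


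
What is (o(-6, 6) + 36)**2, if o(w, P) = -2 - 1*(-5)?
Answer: 1521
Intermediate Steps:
o(w, P) = 3 (o(w, P) = -2 + 5 = 3)
(o(-6, 6) + 36)**2 = (3 + 36)**2 = 39**2 = 1521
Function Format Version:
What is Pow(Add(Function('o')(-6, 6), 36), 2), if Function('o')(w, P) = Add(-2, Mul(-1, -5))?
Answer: 1521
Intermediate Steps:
Function('o')(w, P) = 3 (Function('o')(w, P) = Add(-2, 5) = 3)
Pow(Add(Function('o')(-6, 6), 36), 2) = Pow(Add(3, 36), 2) = Pow(39, 2) = 1521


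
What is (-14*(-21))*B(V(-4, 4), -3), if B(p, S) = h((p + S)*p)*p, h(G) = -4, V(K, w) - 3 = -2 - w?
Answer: 3528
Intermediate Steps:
V(K, w) = 1 - w (V(K, w) = 3 + (-2 - w) = 1 - w)
B(p, S) = -4*p
(-14*(-21))*B(V(-4, 4), -3) = (-14*(-21))*(-4*(1 - 1*4)) = 294*(-4*(1 - 4)) = 294*(-4*(-3)) = 294*12 = 3528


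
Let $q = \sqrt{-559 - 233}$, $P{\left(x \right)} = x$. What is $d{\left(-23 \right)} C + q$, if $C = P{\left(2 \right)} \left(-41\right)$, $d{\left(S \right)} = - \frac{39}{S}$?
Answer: $- \frac{3198}{23} + 6 i \sqrt{22} \approx -139.04 + 28.142 i$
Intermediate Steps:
$C = -82$ ($C = 2 \left(-41\right) = -82$)
$q = 6 i \sqrt{22}$ ($q = \sqrt{-792} = 6 i \sqrt{22} \approx 28.142 i$)
$d{\left(-23 \right)} C + q = - \frac{39}{-23} \left(-82\right) + 6 i \sqrt{22} = \left(-39\right) \left(- \frac{1}{23}\right) \left(-82\right) + 6 i \sqrt{22} = \frac{39}{23} \left(-82\right) + 6 i \sqrt{22} = - \frac{3198}{23} + 6 i \sqrt{22}$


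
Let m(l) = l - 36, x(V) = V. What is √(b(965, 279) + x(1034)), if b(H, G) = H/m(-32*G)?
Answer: 7*√47095611/1494 ≈ 32.154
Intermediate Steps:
m(l) = -36 + l
b(H, G) = H/(-36 - 32*G)
√(b(965, 279) + x(1034)) = √(-1*965/(36 + 32*279) + 1034) = √(-1*965/(36 + 8928) + 1034) = √(-1*965/8964 + 1034) = √(-1*965*1/8964 + 1034) = √(-965/8964 + 1034) = √(9267811/8964) = 7*√47095611/1494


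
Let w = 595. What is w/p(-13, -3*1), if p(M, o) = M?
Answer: -595/13 ≈ -45.769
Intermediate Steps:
w/p(-13, -3*1) = 595/(-13) = 595*(-1/13) = -595/13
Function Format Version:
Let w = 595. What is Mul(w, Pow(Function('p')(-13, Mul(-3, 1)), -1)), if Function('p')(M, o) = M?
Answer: Rational(-595, 13) ≈ -45.769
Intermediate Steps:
Mul(w, Pow(Function('p')(-13, Mul(-3, 1)), -1)) = Mul(595, Pow(-13, -1)) = Mul(595, Rational(-1, 13)) = Rational(-595, 13)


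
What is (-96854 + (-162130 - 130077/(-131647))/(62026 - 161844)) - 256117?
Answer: -4638278881572833/13140740246 ≈ -3.5297e+5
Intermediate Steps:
(-96854 + (-162130 - 130077/(-131647))/(62026 - 161844)) - 256117 = (-96854 + (-162130 - 130077*(-1/131647))/(-99818)) - 256117 = (-96854 + (-162130 + 130077/131647)*(-1/99818)) - 256117 = (-96854 - 21343798033/131647*(-1/99818)) - 256117 = (-96854 + 21343798033/13140740246) - 256117 = -1272711911988051/13140740246 - 256117 = -4638278881572833/13140740246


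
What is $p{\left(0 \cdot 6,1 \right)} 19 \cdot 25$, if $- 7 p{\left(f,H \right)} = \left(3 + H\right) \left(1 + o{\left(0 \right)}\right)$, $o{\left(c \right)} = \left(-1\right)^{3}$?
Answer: $0$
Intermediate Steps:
$o{\left(c \right)} = -1$
$p{\left(f,H \right)} = 0$ ($p{\left(f,H \right)} = - \frac{\left(3 + H\right) \left(1 - 1\right)}{7} = - \frac{\left(3 + H\right) 0}{7} = \left(- \frac{1}{7}\right) 0 = 0$)
$p{\left(0 \cdot 6,1 \right)} 19 \cdot 25 = 0 \cdot 19 \cdot 25 = 0 \cdot 25 = 0$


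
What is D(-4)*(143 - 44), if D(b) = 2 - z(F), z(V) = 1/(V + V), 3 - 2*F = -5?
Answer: 1485/8 ≈ 185.63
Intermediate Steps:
F = 4 (F = 3/2 - ½*(-5) = 3/2 + 5/2 = 4)
z(V) = 1/(2*V)
D(b) = 15/8 (D(b) = 2 - 1/(2*4) = 2 - 1*⅛ = 2 - ⅛ = 15/8)
D(-4)*(143 - 44) = 15*(143 - 44)/8 = (15/8)*99 = 1485/8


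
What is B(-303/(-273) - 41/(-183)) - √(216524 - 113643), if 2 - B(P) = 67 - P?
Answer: -1060231/16653 - √102881 ≈ -384.42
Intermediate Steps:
B(P) = -65 + P (B(P) = 2 - (67 - P) = 2 + (-67 + P) = -65 + P)
B(-303/(-273) - 41/(-183)) - √(216524 - 113643) = (-65 + (-303/(-273) - 41/(-183))) - √(216524 - 113643) = (-65 + (-303*(-1/273) - 41*(-1/183))) - √102881 = (-65 + (101/91 + 41/183)) - √102881 = (-65 + 22214/16653) - √102881 = -1060231/16653 - √102881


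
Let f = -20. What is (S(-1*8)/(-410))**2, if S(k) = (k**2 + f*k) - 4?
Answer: 484/1681 ≈ 0.28792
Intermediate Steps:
S(k) = -4 + k**2 - 20*k (S(k) = (k**2 - 20*k) - 4 = -4 + k**2 - 20*k)
(S(-1*8)/(-410))**2 = ((-4 + (-1*8)**2 - (-20)*8)/(-410))**2 = ((-4 + (-8)**2 - 20*(-8))*(-1/410))**2 = ((-4 + 64 + 160)*(-1/410))**2 = (220*(-1/410))**2 = (-22/41)**2 = 484/1681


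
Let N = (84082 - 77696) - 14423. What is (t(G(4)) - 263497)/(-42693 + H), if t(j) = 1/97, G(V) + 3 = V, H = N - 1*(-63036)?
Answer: -4259868/198947 ≈ -21.412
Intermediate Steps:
N = -8037 (N = 6386 - 14423 = -8037)
H = 54999 (H = -8037 - 1*(-63036) = -8037 + 63036 = 54999)
G(V) = -3 + V
t(j) = 1/97
(t(G(4)) - 263497)/(-42693 + H) = (1/97 - 263497)/(-42693 + 54999) = -25559208/97/12306 = -25559208/97*1/12306 = -4259868/198947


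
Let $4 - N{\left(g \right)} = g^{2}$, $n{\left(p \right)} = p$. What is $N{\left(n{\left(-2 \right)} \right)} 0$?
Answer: $0$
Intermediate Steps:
$N{\left(g \right)} = 4 - g^{2}$
$N{\left(n{\left(-2 \right)} \right)} 0 = \left(4 - \left(-2\right)^{2}\right) 0 = \left(4 - 4\right) 0 = 0 \cdot 0 = 0$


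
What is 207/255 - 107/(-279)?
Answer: 28346/23715 ≈ 1.1953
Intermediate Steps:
207/255 - 107/(-279) = 207*(1/255) - 107*(-1/279) = 69/85 + 107/279 = 28346/23715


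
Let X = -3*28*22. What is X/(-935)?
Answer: 168/85 ≈ 1.9765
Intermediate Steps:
X = -1848 (X = -84*22 = -1848)
X/(-935) = -1848/(-935) = -1848*(-1/935) = 168/85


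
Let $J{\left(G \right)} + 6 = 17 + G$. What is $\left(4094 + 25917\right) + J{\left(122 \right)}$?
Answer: $30144$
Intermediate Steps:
$J{\left(G \right)} = 11 + G$ ($J{\left(G \right)} = -6 + \left(17 + G\right) = 11 + G$)
$\left(4094 + 25917\right) + J{\left(122 \right)} = \left(4094 + 25917\right) + \left(11 + 122\right) = 30011 + 133 = 30144$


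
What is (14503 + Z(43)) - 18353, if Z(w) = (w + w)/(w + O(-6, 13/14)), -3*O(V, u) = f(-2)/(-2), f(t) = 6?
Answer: -84657/22 ≈ -3848.0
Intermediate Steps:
O(V, u) = 1 (O(V, u) = -2/(-2) = -2*(-1)/2 = -1/3*(-3) = 1)
Z(w) = 2*w/(1 + w) (Z(w) = (w + w)/(w + 1) = (2*w)/(1 + w) = 2*w/(1 + w))
(14503 + Z(43)) - 18353 = (14503 + 2*43/(1 + 43)) - 18353 = (14503 + 2*43/44) - 18353 = (14503 + 2*43*(1/44)) - 18353 = (14503 + 43/22) - 18353 = 319109/22 - 18353 = -84657/22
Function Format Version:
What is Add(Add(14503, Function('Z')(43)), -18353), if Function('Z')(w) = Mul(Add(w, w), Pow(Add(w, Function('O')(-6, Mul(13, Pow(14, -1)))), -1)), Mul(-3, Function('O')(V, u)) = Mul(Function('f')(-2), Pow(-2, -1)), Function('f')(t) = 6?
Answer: Rational(-84657, 22) ≈ -3848.0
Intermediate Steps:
Function('O')(V, u) = 1 (Function('O')(V, u) = Mul(Rational(-1, 3), Mul(6, Pow(-2, -1))) = Mul(Rational(-1, 3), Mul(6, Rational(-1, 2))) = Mul(Rational(-1, 3), -3) = 1)
Function('Z')(w) = Mul(2, w, Pow(Add(1, w), -1)) (Function('Z')(w) = Mul(Add(w, w), Pow(Add(w, 1), -1)) = Mul(Mul(2, w), Pow(Add(1, w), -1)) = Mul(2, w, Pow(Add(1, w), -1)))
Add(Add(14503, Function('Z')(43)), -18353) = Add(Add(14503, Mul(2, 43, Pow(Add(1, 43), -1))), -18353) = Add(Add(14503, Mul(2, 43, Pow(44, -1))), -18353) = Add(Add(14503, Mul(2, 43, Rational(1, 44))), -18353) = Add(Add(14503, Rational(43, 22)), -18353) = Add(Rational(319109, 22), -18353) = Rational(-84657, 22)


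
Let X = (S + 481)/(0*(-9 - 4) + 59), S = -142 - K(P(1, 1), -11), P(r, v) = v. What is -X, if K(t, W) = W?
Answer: -350/59 ≈ -5.9322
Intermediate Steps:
S = -131 (S = -142 - 1*(-11) = -142 + 11 = -131)
X = 350/59 (X = (-131 + 481)/(0*(-9 - 4) + 59) = 350/(0*(-13) + 59) = 350/(0 + 59) = 350/59 ≈ 5.9322)
-X = -1*350/59 = -350/59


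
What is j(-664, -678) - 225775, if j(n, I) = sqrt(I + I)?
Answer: -225775 + 2*I*sqrt(339) ≈ -2.2578e+5 + 36.824*I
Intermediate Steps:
j(n, I) = sqrt(2)*sqrt(I) (j(n, I) = sqrt(2*I) = sqrt(2)*sqrt(I))
j(-664, -678) - 225775 = sqrt(2)*sqrt(-678) - 225775 = sqrt(2)*(I*sqrt(678)) - 225775 = 2*I*sqrt(339) - 225775 = -225775 + 2*I*sqrt(339)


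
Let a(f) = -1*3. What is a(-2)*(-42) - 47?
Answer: 79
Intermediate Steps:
a(f) = -3
a(-2)*(-42) - 47 = -3*(-42) - 47 = 126 - 47 = 79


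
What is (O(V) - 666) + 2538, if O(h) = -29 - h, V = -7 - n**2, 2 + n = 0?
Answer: 1854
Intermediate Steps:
n = -2 (n = -2 + 0 = -2)
V = -11 (V = -7 - 1*(-2)**2 = -7 - 1*4 = -7 - 4 = -11)
(O(V) - 666) + 2538 = ((-29 - 1*(-11)) - 666) + 2538 = ((-29 + 11) - 666) + 2538 = (-18 - 666) + 2538 = -684 + 2538 = 1854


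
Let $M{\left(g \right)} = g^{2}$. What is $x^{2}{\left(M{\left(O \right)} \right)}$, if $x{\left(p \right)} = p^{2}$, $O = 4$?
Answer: $65536$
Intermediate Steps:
$x^{2}{\left(M{\left(O \right)} \right)} = \left(\left(4^{2}\right)^{2}\right)^{2} = \left(16^{2}\right)^{2} = 256^{2} = 65536$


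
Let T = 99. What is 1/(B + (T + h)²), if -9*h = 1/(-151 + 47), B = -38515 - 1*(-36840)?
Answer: 876096/7119341425 ≈ 0.00012306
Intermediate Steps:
B = -1675 (B = -38515 + 36840 = -1675)
h = 1/936 (h = -1/(9*(-151 + 47)) = -⅑/(-104) = -⅑*(-1/104) = 1/936 ≈ 0.0010684)
1/(B + (T + h)²) = 1/(-1675 + (99 + 1/936)²) = 1/(-1675 + (92665/936)²) = 1/(-1675 + 8586802225/876096) = 1/(7119341425/876096) = 876096/7119341425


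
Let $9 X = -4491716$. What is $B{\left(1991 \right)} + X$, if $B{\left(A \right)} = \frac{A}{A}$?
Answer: $- \frac{4491707}{9} \approx -4.9908 \cdot 10^{5}$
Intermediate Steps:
$X = - \frac{4491716}{9}$ ($X = \frac{1}{9} \left(-4491716\right) = - \frac{4491716}{9} \approx -4.9908 \cdot 10^{5}$)
$B{\left(A \right)} = 1$
$B{\left(1991 \right)} + X = 1 - \frac{4491716}{9} = - \frac{4491707}{9}$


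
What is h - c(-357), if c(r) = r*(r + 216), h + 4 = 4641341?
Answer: 4591000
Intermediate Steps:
h = 4641337 (h = -4 + 4641341 = 4641337)
c(r) = r*(216 + r)
h - c(-357) = 4641337 - (-357)*(216 - 357) = 4641337 - (-357)*(-141) = 4641337 - 1*50337 = 4641337 - 50337 = 4591000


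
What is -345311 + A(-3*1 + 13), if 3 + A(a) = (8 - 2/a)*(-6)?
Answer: -1726804/5 ≈ -3.4536e+5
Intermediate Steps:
A(a) = -51 + 12/a (A(a) = -3 + (8 - 2/a)*(-6) = -3 + (-48 + 12/a) = -51 + 12/a)
-345311 + A(-3*1 + 13) = -345311 + (-51 + 12/(-3*1 + 13)) = -345311 + (-51 + 12/(-3 + 13)) = -345311 + (-51 + 12/10) = -345311 + (-51 + 12*(⅒)) = -345311 + (-51 + 6/5) = -345311 - 249/5 = -1726804/5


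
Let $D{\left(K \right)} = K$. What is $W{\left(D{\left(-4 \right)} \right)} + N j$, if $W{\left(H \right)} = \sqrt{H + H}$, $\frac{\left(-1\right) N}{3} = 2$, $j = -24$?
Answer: $144 + 2 i \sqrt{2} \approx 144.0 + 2.8284 i$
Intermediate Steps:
$N = -6$ ($N = \left(-3\right) 2 = -6$)
$W{\left(H \right)} = \sqrt{2} \sqrt{H}$ ($W{\left(H \right)} = \sqrt{2 H} = \sqrt{2} \sqrt{H}$)
$W{\left(D{\left(-4 \right)} \right)} + N j = \sqrt{2} \sqrt{-4} - -144 = \sqrt{2} \cdot 2 i + 144 = 2 i \sqrt{2} + 144 = 144 + 2 i \sqrt{2}$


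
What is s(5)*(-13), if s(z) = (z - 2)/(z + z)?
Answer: -39/10 ≈ -3.9000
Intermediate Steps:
s(z) = (-2 + z)/(2*z) (s(z) = (-2 + z)/((2*z)) = (-2 + z)*(1/(2*z)) = (-2 + z)/(2*z))
s(5)*(-13) = ((½)*(-2 + 5)/5)*(-13) = ((½)*(⅕)*3)*(-13) = (3/10)*(-13) = -39/10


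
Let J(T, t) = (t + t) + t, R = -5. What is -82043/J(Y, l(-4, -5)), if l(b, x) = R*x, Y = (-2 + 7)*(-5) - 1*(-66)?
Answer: -82043/75 ≈ -1093.9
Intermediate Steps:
Y = 41 (Y = 5*(-5) + 66 = -25 + 66 = 41)
l(b, x) = -5*x
J(T, t) = 3*t (J(T, t) = 2*t + t = 3*t)
-82043/J(Y, l(-4, -5)) = -82043/(3*(-5*(-5))) = -82043/(3*25) = -82043/75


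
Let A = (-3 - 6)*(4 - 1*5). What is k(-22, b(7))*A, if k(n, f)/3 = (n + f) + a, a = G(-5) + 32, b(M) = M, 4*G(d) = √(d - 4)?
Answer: 459 + 81*I/4 ≈ 459.0 + 20.25*I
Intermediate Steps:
G(d) = √(-4 + d)/4 (G(d) = √(d - 4)/4 = √(-4 + d)/4)
a = 32 + 3*I/4 (a = √(-4 - 5)/4 + 32 = √(-9)/4 + 32 = (3*I)/4 + 32 = 3*I/4 + 32 = 32 + 3*I/4 ≈ 32.0 + 0.75*I)
A = 9 (A = -9*(4 - 5) = -9*(-1) = 9)
k(n, f) = 96 + 3*f + 3*n + 9*I/4 (k(n, f) = 3*((n + f) + (32 + 3*I/4)) = 3*((f + n) + (32 + 3*I/4)) = 3*(32 + f + n + 3*I/4) = 96 + 3*f + 3*n + 9*I/4)
k(-22, b(7))*A = (96 + 3*7 + 3*(-22) + 9*I/4)*9 = (96 + 21 - 66 + 9*I/4)*9 = (51 + 9*I/4)*9 = 459 + 81*I/4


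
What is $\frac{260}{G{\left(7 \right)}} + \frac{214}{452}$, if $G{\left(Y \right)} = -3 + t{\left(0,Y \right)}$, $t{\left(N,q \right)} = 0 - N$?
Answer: $- \frac{58439}{678} \approx -86.193$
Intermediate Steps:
$t{\left(N,q \right)} = - N$
$G{\left(Y \right)} = -3$ ($G{\left(Y \right)} = -3 - 0 = -3 + 0 = -3$)
$\frac{260}{G{\left(7 \right)}} + \frac{214}{452} = \frac{260}{-3} + \frac{214}{452} = 260 \left(- \frac{1}{3}\right) + 214 \cdot \frac{1}{452} = - \frac{260}{3} + \frac{107}{226} = - \frac{58439}{678}$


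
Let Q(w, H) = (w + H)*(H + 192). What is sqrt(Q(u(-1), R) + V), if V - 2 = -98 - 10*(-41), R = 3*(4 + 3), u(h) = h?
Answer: sqrt(4574) ≈ 67.631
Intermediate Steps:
R = 21 (R = 3*7 = 21)
V = 314 (V = 2 + (-98 - 10*(-41)) = 2 + (-98 + 410) = 2 + 312 = 314)
Q(w, H) = (192 + H)*(H + w) (Q(w, H) = (H + w)*(192 + H) = (192 + H)*(H + w))
sqrt(Q(u(-1), R) + V) = sqrt((21**2 + 192*21 + 192*(-1) + 21*(-1)) + 314) = sqrt((441 + 4032 - 192 - 21) + 314) = sqrt(4260 + 314) = sqrt(4574)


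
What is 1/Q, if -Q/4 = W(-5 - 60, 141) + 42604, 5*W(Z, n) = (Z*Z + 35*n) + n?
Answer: -5/889284 ≈ -5.6225e-6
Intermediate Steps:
W(Z, n) = Z²/5 + 36*n/5 (W(Z, n) = ((Z*Z + 35*n) + n)/5 = ((Z² + 35*n) + n)/5 = (Z² + 36*n)/5 = Z²/5 + 36*n/5)
Q = -889284/5 (Q = -4*(((-5 - 60)²/5 + (36/5)*141) + 42604) = -4*(((⅕)*(-65)² + 5076/5) + 42604) = -4*(((⅕)*4225 + 5076/5) + 42604) = -4*((845 + 5076/5) + 42604) = -4*(9301/5 + 42604) = -4*222321/5 = -889284/5 ≈ -1.7786e+5)
1/Q = 1/(-889284/5) = -5/889284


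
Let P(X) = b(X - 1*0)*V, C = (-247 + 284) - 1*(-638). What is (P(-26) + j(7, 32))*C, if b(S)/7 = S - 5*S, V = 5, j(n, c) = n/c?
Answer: 78628725/32 ≈ 2.4571e+6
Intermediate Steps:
C = 675 (C = 37 + 638 = 675)
b(S) = -28*S (b(S) = 7*(S - 5*S) = 7*(-4*S) = -28*S)
P(X) = -140*X (P(X) = -28*(X - 1*0)*5 = -28*(X + 0)*5 = -28*X*5 = -140*X)
(P(-26) + j(7, 32))*C = (-140*(-26) + 7/32)*675 = (3640 + 7*(1/32))*675 = (3640 + 7/32)*675 = (116487/32)*675 = 78628725/32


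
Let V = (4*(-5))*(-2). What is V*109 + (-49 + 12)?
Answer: 4323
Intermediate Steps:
V = 40 (V = -20*(-2) = 40)
V*109 + (-49 + 12) = 40*109 + (-49 + 12) = 4360 - 37 = 4323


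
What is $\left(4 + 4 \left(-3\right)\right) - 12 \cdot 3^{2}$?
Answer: $-116$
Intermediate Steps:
$\left(4 + 4 \left(-3\right)\right) - 12 \cdot 3^{2} = \left(4 - 12\right) - 108 = -8 - 108 = -116$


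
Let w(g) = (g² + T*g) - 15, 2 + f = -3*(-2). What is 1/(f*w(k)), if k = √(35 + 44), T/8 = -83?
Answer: -1/2176668 - 83*√79/17413344 ≈ -4.2825e-5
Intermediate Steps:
T = -664 (T = 8*(-83) = -664)
f = 4 (f = -2 - 3*(-2) = -2 + 6 = 4)
k = √79 ≈ 8.8882
w(g) = -15 + g² - 664*g (w(g) = (g² - 664*g) - 15 = -15 + g² - 664*g)
1/(f*w(k)) = 1/(4*(-15 + (√79)² - 664*√79)) = 1/(4*(-15 + 79 - 664*√79)) = 1/(4*(64 - 664*√79)) = 1/(256 - 2656*√79)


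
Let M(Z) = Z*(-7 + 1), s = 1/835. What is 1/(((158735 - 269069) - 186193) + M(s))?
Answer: -835/247600051 ≈ -3.3724e-6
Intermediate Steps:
s = 1/835 ≈ 0.0011976
M(Z) = -6*Z (M(Z) = Z*(-6) = -6*Z)
1/(((158735 - 269069) - 186193) + M(s)) = 1/(((158735 - 269069) - 186193) - 6*1/835) = 1/((-110334 - 186193) - 6/835) = 1/(-296527 - 6/835) = 1/(-247600051/835) = -835/247600051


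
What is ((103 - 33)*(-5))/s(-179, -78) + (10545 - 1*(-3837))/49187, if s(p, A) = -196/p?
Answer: -219910477/688618 ≈ -319.35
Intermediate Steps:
((103 - 33)*(-5))/s(-179, -78) + (10545 - 1*(-3837))/49187 = ((103 - 33)*(-5))/((-196/(-179))) + (10545 - 1*(-3837))/49187 = (70*(-5))/((-196*(-1/179))) + (10545 + 3837)*(1/49187) = -350/196/179 + 14382*(1/49187) = -350*179/196 + 14382/49187 = -4475/14 + 14382/49187 = -219910477/688618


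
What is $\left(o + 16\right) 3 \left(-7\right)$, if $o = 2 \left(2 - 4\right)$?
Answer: $-252$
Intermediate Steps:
$o = -4$ ($o = 2 \left(-2\right) = -4$)
$\left(o + 16\right) 3 \left(-7\right) = \left(-4 + 16\right) 3 \left(-7\right) = 12 \left(-21\right) = -252$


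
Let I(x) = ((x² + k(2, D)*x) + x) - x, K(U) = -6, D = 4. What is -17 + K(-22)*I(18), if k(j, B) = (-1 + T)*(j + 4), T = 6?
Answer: -5201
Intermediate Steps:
k(j, B) = 20 + 5*j (k(j, B) = (-1 + 6)*(j + 4) = 5*(4 + j) = 20 + 5*j)
I(x) = x² + 30*x (I(x) = ((x² + (20 + 5*2)*x) + x) - x = ((x² + (20 + 10)*x) + x) - x = ((x² + 30*x) + x) - x = (x² + 31*x) - x = x² + 30*x)
-17 + K(-22)*I(18) = -17 - 108*(30 + 18) = -17 - 108*48 = -17 - 6*864 = -17 - 5184 = -5201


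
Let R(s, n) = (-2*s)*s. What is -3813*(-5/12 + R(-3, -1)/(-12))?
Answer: -16523/4 ≈ -4130.8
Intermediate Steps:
R(s, n) = -2*s²
-3813*(-5/12 + R(-3, -1)/(-12)) = -3813*(-5/12 - 2*(-3)²/(-12)) = -3813*(-5*1/12 - 2*9*(-1/12)) = -3813*(-5/12 - 18*(-1/12)) = -3813*(-5/12 + 3/2) = -3813*13/12 = -16523/4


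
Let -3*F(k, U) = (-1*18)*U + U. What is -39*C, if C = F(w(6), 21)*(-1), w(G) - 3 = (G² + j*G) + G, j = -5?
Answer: 4641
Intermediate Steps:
w(G) = 3 + G² - 4*G (w(G) = 3 + ((G² - 5*G) + G) = 3 + (G² - 4*G) = 3 + G² - 4*G)
F(k, U) = 17*U/3 (F(k, U) = -((-1*18)*U + U)/3 = -(-18*U + U)/3 = -(-17)*U/3 = 17*U/3)
C = -119 (C = ((17/3)*21)*(-1) = 119*(-1) = -119)
-39*C = -39*(-119) = 4641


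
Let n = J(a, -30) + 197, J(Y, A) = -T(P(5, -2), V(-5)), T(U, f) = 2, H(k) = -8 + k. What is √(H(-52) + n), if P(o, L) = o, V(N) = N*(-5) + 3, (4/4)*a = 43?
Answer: 3*√15 ≈ 11.619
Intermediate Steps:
a = 43
V(N) = 3 - 5*N (V(N) = -5*N + 3 = 3 - 5*N)
J(Y, A) = -2 (J(Y, A) = -1*2 = -2)
n = 195 (n = -2 + 197 = 195)
√(H(-52) + n) = √((-8 - 52) + 195) = √(-60 + 195) = √135 = 3*√15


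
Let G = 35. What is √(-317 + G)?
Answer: I*√282 ≈ 16.793*I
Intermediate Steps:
√(-317 + G) = √(-317 + 35) = √(-282) = I*√282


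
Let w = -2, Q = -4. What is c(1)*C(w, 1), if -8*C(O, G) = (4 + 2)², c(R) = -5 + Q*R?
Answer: 81/2 ≈ 40.500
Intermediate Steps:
c(R) = -5 - 4*R
C(O, G) = -9/2 (C(O, G) = -(4 + 2)²/8 = -⅛*6² = -⅛*36 = -9/2)
c(1)*C(w, 1) = (-5 - 4*1)*(-9/2) = (-5 - 4)*(-9/2) = -9*(-9/2) = 81/2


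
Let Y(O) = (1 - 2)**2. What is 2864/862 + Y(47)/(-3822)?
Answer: 5472673/1647282 ≈ 3.3222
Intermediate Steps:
Y(O) = 1 (Y(O) = (-1)**2 = 1)
2864/862 + Y(47)/(-3822) = 2864/862 + 1/(-3822) = 2864*(1/862) + 1*(-1/3822) = 1432/431 - 1/3822 = 5472673/1647282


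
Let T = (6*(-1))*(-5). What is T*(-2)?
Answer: -60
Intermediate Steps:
T = 30 (T = -6*(-5) = 30)
T*(-2) = 30*(-2) = -60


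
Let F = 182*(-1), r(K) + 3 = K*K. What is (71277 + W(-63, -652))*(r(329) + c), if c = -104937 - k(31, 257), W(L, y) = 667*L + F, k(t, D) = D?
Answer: 88501256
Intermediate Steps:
r(K) = -3 + K**2 (r(K) = -3 + K*K = -3 + K**2)
F = -182
W(L, y) = -182 + 667*L (W(L, y) = 667*L - 182 = -182 + 667*L)
c = -105194 (c = -104937 - 1*257 = -104937 - 257 = -105194)
(71277 + W(-63, -652))*(r(329) + c) = (71277 + (-182 + 667*(-63)))*((-3 + 329**2) - 105194) = (71277 + (-182 - 42021))*((-3 + 108241) - 105194) = (71277 - 42203)*(108238 - 105194) = 29074*3044 = 88501256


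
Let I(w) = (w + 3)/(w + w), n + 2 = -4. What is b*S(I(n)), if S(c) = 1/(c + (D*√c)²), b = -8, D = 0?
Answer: -32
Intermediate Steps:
n = -6 (n = -2 - 4 = -6)
I(w) = (3 + w)/(2*w) (I(w) = (3 + w)/((2*w)) = (3 + w)*(1/(2*w)) = (3 + w)/(2*w))
S(c) = 1/c (S(c) = 1/(c + (0*√c)²) = 1/(c + 0²) = 1/(c + 0) = 1/c)
b*S(I(n)) = -8*(-12/(3 - 6)) = -8/((½)*(-⅙)*(-3)) = -8/¼ = -8*4 = -32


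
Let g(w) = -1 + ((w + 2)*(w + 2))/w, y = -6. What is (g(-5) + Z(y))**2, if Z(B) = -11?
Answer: 4761/25 ≈ 190.44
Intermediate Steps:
g(w) = -1 + (2 + w)**2/w (g(w) = -1 + ((2 + w)*(2 + w))/w = -1 + (2 + w)**2/w)
(g(-5) + Z(y))**2 = (((2 - 5)**2 - 1*(-5))/(-5) - 11)**2 = (-((-3)**2 + 5)/5 - 11)**2 = (-(9 + 5)/5 - 11)**2 = (-1/5*14 - 11)**2 = (-14/5 - 11)**2 = (-69/5)**2 = 4761/25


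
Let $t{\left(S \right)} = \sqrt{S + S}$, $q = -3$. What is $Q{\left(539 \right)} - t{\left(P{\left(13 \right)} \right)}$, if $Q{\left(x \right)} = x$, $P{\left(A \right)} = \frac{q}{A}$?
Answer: $539 - \frac{i \sqrt{78}}{13} \approx 539.0 - 0.67937 i$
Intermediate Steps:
$P{\left(A \right)} = - \frac{3}{A}$
$t{\left(S \right)} = \sqrt{2} \sqrt{S}$ ($t{\left(S \right)} = \sqrt{2 S} = \sqrt{2} \sqrt{S}$)
$Q{\left(539 \right)} - t{\left(P{\left(13 \right)} \right)} = 539 - \sqrt{2} \sqrt{- \frac{3}{13}} = 539 - \sqrt{2} \frac{i \sqrt{39}}{13} = 539 - \frac{i \sqrt{78}}{13}$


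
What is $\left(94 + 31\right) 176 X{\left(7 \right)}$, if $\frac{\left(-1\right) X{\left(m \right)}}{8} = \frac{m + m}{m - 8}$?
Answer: $2464000$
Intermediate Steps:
$X{\left(m \right)} = - \frac{16 m}{-8 + m}$ ($X{\left(m \right)} = - 8 \frac{m + m}{m - 8} = - 8 \frac{2 m}{-8 + m} = - \frac{16 m}{-8 + m}$)
$\left(94 + 31\right) 176 X{\left(7 \right)} = \left(94 + 31\right) 176 \left(\left(-16\right) 7 \frac{1}{-8 + 7}\right) = 125 \cdot 176 \left(\left(-16\right) 7 \frac{1}{-1}\right) = 22000 \left(\left(-16\right) 7 \left(-1\right)\right) = 22000 \cdot 112 = 2464000$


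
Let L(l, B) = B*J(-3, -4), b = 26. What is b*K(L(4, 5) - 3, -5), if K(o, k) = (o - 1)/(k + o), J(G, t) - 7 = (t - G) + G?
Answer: 286/7 ≈ 40.857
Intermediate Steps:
J(G, t) = 7 + t (J(G, t) = 7 + ((t - G) + G) = 7 + t)
L(l, B) = 3*B (L(l, B) = B*(7 - 4) = B*3 = 3*B)
K(o, k) = (-1 + o)/(k + o)
b*K(L(4, 5) - 3, -5) = 26*((-1 + (3*5 - 3))/(-5 + (3*5 - 3))) = 26*((-1 + (15 - 3))/(-5 + (15 - 3))) = 26*((-1 + 12)/(-5 + 12)) = 26*(11/7) = 286/7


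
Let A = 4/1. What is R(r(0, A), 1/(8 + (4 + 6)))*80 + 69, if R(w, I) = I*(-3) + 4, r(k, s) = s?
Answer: 1127/3 ≈ 375.67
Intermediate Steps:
A = 4 (A = 4*1 = 4)
R(w, I) = 4 - 3*I (R(w, I) = -3*I + 4 = 4 - 3*I)
R(r(0, A), 1/(8 + (4 + 6)))*80 + 69 = (4 - 3/(8 + (4 + 6)))*80 + 69 = (4 - 3/(8 + 10))*80 + 69 = (4 - 3/18)*80 + 69 = (4 - 3*1/18)*80 + 69 = (4 - 1/6)*80 + 69 = (23/6)*80 + 69 = 920/3 + 69 = 1127/3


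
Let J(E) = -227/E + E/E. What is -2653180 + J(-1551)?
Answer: -4115080402/1551 ≈ -2.6532e+6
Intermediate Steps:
J(E) = 1 - 227/E (J(E) = -227/E + 1 = 1 - 227/E)
-2653180 + J(-1551) = -2653180 + (-227 - 1551)/(-1551) = -2653180 - 1/1551*(-1778) = -2653180 + 1778/1551 = -4115080402/1551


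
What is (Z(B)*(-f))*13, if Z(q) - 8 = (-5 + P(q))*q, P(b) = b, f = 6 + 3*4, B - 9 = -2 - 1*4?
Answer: -468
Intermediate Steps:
B = 3 (B = 9 + (-2 - 1*4) = 9 + (-2 - 4) = 9 - 6 = 3)
f = 18 (f = 6 + 12 = 18)
Z(q) = 8 + q*(-5 + q) (Z(q) = 8 + (-5 + q)*q = 8 + q*(-5 + q))
(Z(B)*(-f))*13 = ((8 + 3² - 5*3)*(-1*18))*13 = ((8 + 9 - 15)*(-18))*13 = (2*(-18))*13 = -36*13 = -468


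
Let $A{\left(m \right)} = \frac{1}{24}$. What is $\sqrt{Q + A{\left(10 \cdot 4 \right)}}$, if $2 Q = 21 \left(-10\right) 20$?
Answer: $\frac{i \sqrt{302394}}{12} \approx 45.825 i$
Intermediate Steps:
$A{\left(m \right)} = \frac{1}{24}$
$Q = -2100$ ($Q = \frac{21 \left(-10\right) 20}{2} = \frac{\left(-210\right) 20}{2} = \frac{1}{2} \left(-4200\right) = -2100$)
$\sqrt{Q + A{\left(10 \cdot 4 \right)}} = \sqrt{-2100 + \frac{1}{24}} = \sqrt{- \frac{50399}{24}} = \frac{i \sqrt{302394}}{12}$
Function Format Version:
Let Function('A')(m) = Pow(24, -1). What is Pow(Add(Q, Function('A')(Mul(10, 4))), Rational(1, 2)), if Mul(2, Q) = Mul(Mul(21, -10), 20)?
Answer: Mul(Rational(1, 12), I, Pow(302394, Rational(1, 2))) ≈ Mul(45.825, I)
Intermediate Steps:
Function('A')(m) = Rational(1, 24)
Q = -2100 (Q = Mul(Rational(1, 2), Mul(Mul(21, -10), 20)) = Mul(Rational(1, 2), Mul(-210, 20)) = Mul(Rational(1, 2), -4200) = -2100)
Pow(Add(Q, Function('A')(Mul(10, 4))), Rational(1, 2)) = Pow(Add(-2100, Rational(1, 24)), Rational(1, 2)) = Pow(Rational(-50399, 24), Rational(1, 2)) = Mul(Rational(1, 12), I, Pow(302394, Rational(1, 2)))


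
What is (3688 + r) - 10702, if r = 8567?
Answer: 1553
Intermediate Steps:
(3688 + r) - 10702 = (3688 + 8567) - 10702 = 12255 - 10702 = 1553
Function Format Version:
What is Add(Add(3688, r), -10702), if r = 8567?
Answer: 1553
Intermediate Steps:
Add(Add(3688, r), -10702) = Add(Add(3688, 8567), -10702) = Add(12255, -10702) = 1553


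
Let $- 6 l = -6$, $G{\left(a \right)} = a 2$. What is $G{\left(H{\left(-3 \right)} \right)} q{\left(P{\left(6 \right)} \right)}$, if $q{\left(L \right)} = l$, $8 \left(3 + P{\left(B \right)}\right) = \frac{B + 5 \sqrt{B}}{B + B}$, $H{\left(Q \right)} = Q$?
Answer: $-6$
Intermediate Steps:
$G{\left(a \right)} = 2 a$
$l = 1$ ($l = \left(- \frac{1}{6}\right) \left(-6\right) = 1$)
$P{\left(B \right)} = -3 + \frac{B + 5 \sqrt{B}}{16 B}$ ($P{\left(B \right)} = -3 + \frac{\left(B + 5 \sqrt{B}\right) \frac{1}{B + B}}{8} = -3 + \frac{\left(B + 5 \sqrt{B}\right) \frac{1}{2 B}}{8} = -3 + \frac{\frac{1}{2} \frac{1}{B} \left(B + 5 \sqrt{B}\right)}{8} = -3 + \frac{B + 5 \sqrt{B}}{16 B}$)
$q{\left(L \right)} = 1$
$G{\left(H{\left(-3 \right)} \right)} q{\left(P{\left(6 \right)} \right)} = 2 \left(-3\right) 1 = \left(-6\right) 1 = -6$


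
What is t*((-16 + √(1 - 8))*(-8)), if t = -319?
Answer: -40832 + 2552*I*√7 ≈ -40832.0 + 6752.0*I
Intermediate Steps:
t*((-16 + √(1 - 8))*(-8)) = -319*(-16 + √(1 - 8))*(-8) = -319*(-16 + √(-7))*(-8) = -319*(-16 + I*√7)*(-8) = -319*(128 - 8*I*√7) = -40832 + 2552*I*√7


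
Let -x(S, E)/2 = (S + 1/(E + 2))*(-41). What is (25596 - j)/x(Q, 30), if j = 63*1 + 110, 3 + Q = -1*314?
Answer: -406768/415863 ≈ -0.97813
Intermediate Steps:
Q = -317 (Q = -3 - 1*314 = -3 - 314 = -317)
j = 173 (j = 63 + 110 = 173)
x(S, E) = 82*S + 82/(2 + E) (x(S, E) = -2*(S + 1/(E + 2))*(-41) = -2*(S + 1/(2 + E))*(-41) = -2*(-41*S - 41/(2 + E)) = 82*S + 82/(2 + E))
(25596 - j)/x(Q, 30) = (25596 - 1*173)/((82*(1 + 2*(-317) + 30*(-317))/(2 + 30))) = (25596 - 173)/((82*(1 - 634 - 9510)/32)) = 25423/((82*(1/32)*(-10143))) = 25423/(-415863/16) = 25423*(-16/415863) = -406768/415863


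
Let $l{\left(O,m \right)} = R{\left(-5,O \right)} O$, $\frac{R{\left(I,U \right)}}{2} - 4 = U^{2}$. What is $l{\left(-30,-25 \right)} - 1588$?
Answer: $-55828$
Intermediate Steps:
$R{\left(I,U \right)} = 8 + 2 U^{2}$
$l{\left(O,m \right)} = O \left(8 + 2 O^{2}\right)$ ($l{\left(O,m \right)} = \left(8 + 2 O^{2}\right) O = O \left(8 + 2 O^{2}\right)$)
$l{\left(-30,-25 \right)} - 1588 = 2 \left(-30\right) \left(4 + \left(-30\right)^{2}\right) - 1588 = 2 \left(-30\right) \left(4 + 900\right) - 1588 = 2 \left(-30\right) 904 - 1588 = -54240 - 1588 = -55828$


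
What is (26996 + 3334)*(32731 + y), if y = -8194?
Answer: 744207210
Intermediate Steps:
(26996 + 3334)*(32731 + y) = (26996 + 3334)*(32731 - 8194) = 30330*24537 = 744207210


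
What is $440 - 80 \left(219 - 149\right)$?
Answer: $-5160$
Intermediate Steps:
$440 - 80 \left(219 - 149\right) = 440 - 5600 = -5160$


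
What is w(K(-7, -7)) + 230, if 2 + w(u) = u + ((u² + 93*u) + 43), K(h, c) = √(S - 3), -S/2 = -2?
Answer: 366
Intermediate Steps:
S = 4 (S = -2*(-2) = 4)
K(h, c) = 1 (K(h, c) = √(4 - 3) = √1 = 1)
w(u) = 41 + u² + 94*u (w(u) = -2 + (u + ((u² + 93*u) + 43)) = -2 + (u + (43 + u² + 93*u)) = -2 + (43 + u² + 94*u) = 41 + u² + 94*u)
w(K(-7, -7)) + 230 = (41 + 1² + 94*1) + 230 = (41 + 1 + 94) + 230 = 136 + 230 = 366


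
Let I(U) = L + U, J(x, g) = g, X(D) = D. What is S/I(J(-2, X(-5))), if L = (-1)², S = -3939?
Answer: 3939/4 ≈ 984.75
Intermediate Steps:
L = 1
I(U) = 1 + U
S/I(J(-2, X(-5))) = -3939/(1 - 5) = -3939/(-4) = -3939*(-¼) = 3939/4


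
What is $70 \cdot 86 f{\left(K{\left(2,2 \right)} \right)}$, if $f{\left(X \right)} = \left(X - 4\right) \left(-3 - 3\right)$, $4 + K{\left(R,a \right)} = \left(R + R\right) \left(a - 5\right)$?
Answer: $722400$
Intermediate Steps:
$K{\left(R,a \right)} = -4 + 2 R \left(-5 + a\right)$ ($K{\left(R,a \right)} = -4 + \left(R + R\right) \left(a - 5\right) = -4 + 2 R \left(-5 + a\right)$)
$f{\left(X \right)} = 24 - 6 X$ ($f{\left(X \right)} = \left(-4 + X\right) \left(-6\right) = 24 - 6 X$)
$70 \cdot 86 f{\left(K{\left(2,2 \right)} \right)} = 70 \cdot 86 \left(24 - 6 \left(-4 - 20 + 2 \cdot 2 \cdot 2\right)\right) = 6020 \left(24 - 6 \left(-4 - 20 + 8\right)\right) = 6020 \left(24 - -96\right) = 6020 \left(24 + 96\right) = 6020 \cdot 120 = 722400$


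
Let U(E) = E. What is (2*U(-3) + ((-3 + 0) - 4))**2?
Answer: 169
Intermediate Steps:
(2*U(-3) + ((-3 + 0) - 4))**2 = (2*(-3) + ((-3 + 0) - 4))**2 = (-6 + (-3 - 4))**2 = (-6 - 7)**2 = (-13)**2 = 169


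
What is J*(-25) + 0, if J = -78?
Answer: 1950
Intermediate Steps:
J*(-25) + 0 = -78*(-25) + 0 = 1950 + 0 = 1950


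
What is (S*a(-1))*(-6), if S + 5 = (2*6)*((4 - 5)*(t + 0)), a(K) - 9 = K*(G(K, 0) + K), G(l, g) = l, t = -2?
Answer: -1254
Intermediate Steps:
a(K) = 9 + 2*K**2 (a(K) = 9 + K*(K + K) = 9 + K*(2*K) = 9 + 2*K**2)
S = 19 (S = -5 + (2*6)*((4 - 5)*(-2 + 0)) = -5 + 12*(-1*(-2)) = -5 + 12*2 = -5 + 24 = 19)
(S*a(-1))*(-6) = (19*(9 + 2*(-1)**2))*(-6) = (19*(9 + 2*1))*(-6) = (19*(9 + 2))*(-6) = (19*11)*(-6) = 209*(-6) = -1254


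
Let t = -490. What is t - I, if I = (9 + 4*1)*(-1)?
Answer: -477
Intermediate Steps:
I = -13 (I = (9 + 4)*(-1) = 13*(-1) = -13)
t - I = -490 - 1*(-13) = -490 + 13 = -477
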